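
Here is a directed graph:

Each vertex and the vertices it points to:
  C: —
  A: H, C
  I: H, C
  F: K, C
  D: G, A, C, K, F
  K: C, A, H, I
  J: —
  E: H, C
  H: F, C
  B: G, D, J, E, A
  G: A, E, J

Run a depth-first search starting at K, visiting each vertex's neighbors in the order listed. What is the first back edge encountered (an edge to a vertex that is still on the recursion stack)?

F->K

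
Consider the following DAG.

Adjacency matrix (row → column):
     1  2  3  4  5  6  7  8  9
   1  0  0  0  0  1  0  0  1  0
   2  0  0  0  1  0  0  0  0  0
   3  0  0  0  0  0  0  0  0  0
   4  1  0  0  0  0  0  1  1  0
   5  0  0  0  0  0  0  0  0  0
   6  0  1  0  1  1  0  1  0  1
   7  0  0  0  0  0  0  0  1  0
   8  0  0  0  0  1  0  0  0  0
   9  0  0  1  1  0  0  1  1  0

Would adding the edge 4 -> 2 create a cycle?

Yes

Adding 4→2 creates a cycle iff 2 can already reach 4.
Path from 2: 2 → 4.
So 2 → … → 4 → 2 is a cycle.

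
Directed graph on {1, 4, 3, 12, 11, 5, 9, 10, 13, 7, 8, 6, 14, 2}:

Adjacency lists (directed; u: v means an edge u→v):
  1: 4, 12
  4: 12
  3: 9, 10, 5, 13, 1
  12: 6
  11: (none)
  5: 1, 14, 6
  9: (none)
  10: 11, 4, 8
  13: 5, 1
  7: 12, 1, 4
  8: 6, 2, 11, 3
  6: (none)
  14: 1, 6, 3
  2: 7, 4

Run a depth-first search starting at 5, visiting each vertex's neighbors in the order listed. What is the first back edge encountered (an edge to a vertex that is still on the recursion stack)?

8→3

DFS from 5 (visiting each vertex's neighbors in the order listed); mark gray on enter, black on exit:
5 gray
  1 gray
    4 gray
      12 gray
        6 gray
        6 black
      12 black
    4 black
    1→12: 12 black — skip
  1 black
  14 gray
    14→1: 1 black — skip
    14→6: 6 black — skip
    3 gray
      9 gray
      9 black
      10 gray
        11 gray
        11 black
        10→4: 4 black — skip
        8 gray
          8→6: 6 black — skip
          2 gray
            7 gray
              7→12: 12 black — skip
              7→1: 1 black — skip
              7→4: 4 black — skip
            7 black
            2→4: 4 black — skip
          2 black
          8→11: 11 black — skip
          8→3: 3 is gray → back edge
First back edge: 8 → 3.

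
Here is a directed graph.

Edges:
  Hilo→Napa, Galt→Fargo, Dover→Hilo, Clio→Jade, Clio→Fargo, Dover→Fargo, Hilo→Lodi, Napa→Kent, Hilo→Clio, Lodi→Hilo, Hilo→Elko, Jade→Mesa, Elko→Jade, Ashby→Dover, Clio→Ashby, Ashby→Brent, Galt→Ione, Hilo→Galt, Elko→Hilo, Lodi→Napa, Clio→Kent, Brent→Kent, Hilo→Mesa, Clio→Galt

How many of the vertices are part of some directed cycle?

A vertex is on a directed cycle iff it belongs to a strongly connected component of size ≥ 2 (or has a self-loop).
The vertices on cycles are {Clio, Elko, Hilo, Lodi, Ashby, Dover} — 6 in total.

6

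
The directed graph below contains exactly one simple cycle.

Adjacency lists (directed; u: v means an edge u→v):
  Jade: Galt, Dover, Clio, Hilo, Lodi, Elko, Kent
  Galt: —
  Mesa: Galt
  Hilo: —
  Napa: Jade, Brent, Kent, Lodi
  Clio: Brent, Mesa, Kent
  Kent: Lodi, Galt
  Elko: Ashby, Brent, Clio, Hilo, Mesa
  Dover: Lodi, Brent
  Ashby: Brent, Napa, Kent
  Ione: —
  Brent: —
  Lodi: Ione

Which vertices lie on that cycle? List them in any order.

Elko, Jade, Napa, Ashby

DFS with gray/black marking from Napa:
Napa gray
  Jade gray
    Galt gray
    Galt black
    Dover gray
      Lodi gray
        Ione gray
        Ione black
      Lodi black
      Brent gray
      Brent black
    Dover black
    Clio gray
      Clio→Brent: Brent black — skip
      Mesa gray
        Mesa→Galt: Galt black — skip
      Mesa black
      Kent gray
        Kent→Lodi: Lodi black — skip
        Kent→Galt: Galt black — skip
      Kent black
    Clio black
    Hilo gray
    Hilo black
    Jade→Lodi: Lodi black — skip
    Elko gray
      Ashby gray
        Ashby→Brent: Brent black — skip
        Ashby→Napa: Napa is gray → back edge
Back edge closes the cycle Napa → Jade → Elko → Ashby → Napa; its vertices are {Elko, Jade, Napa, Ashby}.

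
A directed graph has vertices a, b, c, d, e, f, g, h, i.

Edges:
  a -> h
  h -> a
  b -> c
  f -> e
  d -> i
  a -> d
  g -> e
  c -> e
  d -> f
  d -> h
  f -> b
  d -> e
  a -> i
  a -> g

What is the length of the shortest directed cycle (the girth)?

2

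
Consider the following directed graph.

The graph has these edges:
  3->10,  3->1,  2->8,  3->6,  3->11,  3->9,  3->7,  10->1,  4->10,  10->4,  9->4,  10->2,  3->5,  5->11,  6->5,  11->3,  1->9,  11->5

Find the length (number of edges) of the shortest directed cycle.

2

For each vertex v, BFS finds the shortest path from v back to v.
The shortest such closed walk is 3 → 11 → 3, length 2.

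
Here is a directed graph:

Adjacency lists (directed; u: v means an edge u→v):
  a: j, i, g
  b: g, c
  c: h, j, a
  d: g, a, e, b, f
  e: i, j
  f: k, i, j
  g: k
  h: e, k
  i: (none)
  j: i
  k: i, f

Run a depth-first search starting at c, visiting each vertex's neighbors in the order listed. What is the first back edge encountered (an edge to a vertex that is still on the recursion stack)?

f->k

DFS from c (visiting each vertex's neighbors in the order listed); mark gray on enter, black on exit:
c gray
  h gray
    e gray
      i gray
      i black
      j gray
        j→i: i black — skip
      j black
    e black
    k gray
      k→i: i black — skip
      f gray
        f→k: k is gray → back edge
First back edge: f → k.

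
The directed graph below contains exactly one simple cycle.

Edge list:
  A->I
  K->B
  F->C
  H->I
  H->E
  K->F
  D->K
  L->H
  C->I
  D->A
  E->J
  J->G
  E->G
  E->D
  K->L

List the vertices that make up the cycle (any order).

D, E, H, K, L

DFS with gray/black marking from E:
E gray
  D gray
    A gray
      I gray
      I black
    A black
    K gray
      L gray
        H gray
          H→I: I black — skip
          H→E: E is gray → back edge
Back edge closes the cycle E → D → K → L → H → E; its vertices are {D, E, H, K, L}.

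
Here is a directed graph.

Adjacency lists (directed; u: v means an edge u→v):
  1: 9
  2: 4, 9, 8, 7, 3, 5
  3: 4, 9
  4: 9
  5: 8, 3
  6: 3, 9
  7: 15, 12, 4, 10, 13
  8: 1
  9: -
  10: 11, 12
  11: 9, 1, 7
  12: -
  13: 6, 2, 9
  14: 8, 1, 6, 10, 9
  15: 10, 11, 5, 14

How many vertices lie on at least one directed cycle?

A vertex is on a directed cycle iff it belongs to a strongly connected component of size ≥ 2 (or has a self-loop).
The vertices on cycles are {2, 7, 10, 11, 13, 14, 15} — 7 in total.

7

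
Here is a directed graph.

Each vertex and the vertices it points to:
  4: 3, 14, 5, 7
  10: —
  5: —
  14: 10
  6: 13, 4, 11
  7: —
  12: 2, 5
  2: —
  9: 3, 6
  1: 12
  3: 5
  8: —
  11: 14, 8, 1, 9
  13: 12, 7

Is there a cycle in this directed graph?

DFS with white/gray/black marking, starting from 12:
12 gray
  2 gray
  2 black
  5 gray
  5 black
12 black
4 gray
  3 gray
    3→5: 5 black — skip
  3 black
  14 gray
    10 gray
    10 black
  14 black
  4→5: 5 black — skip
  7 gray
  7 black
4 black
6 gray
  13 gray
    13→12: 12 black — skip
    13→7: 7 black — skip
  13 black
  6→4: 4 black — skip
  11 gray
    11→14: 14 black — skip
    8 gray
    8 black
    1 gray
      1→12: 12 black — skip
    1 black
    9 gray
      9→3: 3 black — skip
      9→6: 6 is gray → back edge
Back edge found, so a cycle exists: 6 → 11 → 9 → 6.

Yes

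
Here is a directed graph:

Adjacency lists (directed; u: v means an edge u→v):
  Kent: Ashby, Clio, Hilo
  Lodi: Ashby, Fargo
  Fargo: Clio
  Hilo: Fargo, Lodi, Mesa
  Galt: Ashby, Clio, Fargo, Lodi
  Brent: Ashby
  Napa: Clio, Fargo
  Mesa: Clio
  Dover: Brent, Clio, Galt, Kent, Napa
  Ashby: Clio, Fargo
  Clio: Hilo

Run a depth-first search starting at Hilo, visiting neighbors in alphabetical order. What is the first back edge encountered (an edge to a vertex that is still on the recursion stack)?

DFS from Hilo (visiting neighbors in alphabetical order); mark gray on enter, black on exit:
Hilo gray
  Fargo gray
    Clio gray
      Clio→Hilo: Hilo is gray → back edge
First back edge: Clio → Hilo.

Clio→Hilo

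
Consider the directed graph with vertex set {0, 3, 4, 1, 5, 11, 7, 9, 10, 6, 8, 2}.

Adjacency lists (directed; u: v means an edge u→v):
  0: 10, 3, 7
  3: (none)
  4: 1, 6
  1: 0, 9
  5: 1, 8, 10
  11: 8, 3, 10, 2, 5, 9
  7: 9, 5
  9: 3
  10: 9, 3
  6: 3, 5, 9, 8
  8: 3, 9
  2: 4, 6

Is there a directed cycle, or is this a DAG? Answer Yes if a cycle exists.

Yes

DFS with white/gray/black marking, starting from 6:
6 gray
  3 gray
  3 black
  5 gray
    1 gray
      0 gray
        10 gray
          9 gray
            9→3: 3 black — skip
          9 black
          10→3: 3 black — skip
        10 black
        0→3: 3 black — skip
        7 gray
          7→9: 9 black — skip
          7→5: 5 is gray → back edge
Back edge found, so a cycle exists: 5 → 1 → 0 → 7 → 5.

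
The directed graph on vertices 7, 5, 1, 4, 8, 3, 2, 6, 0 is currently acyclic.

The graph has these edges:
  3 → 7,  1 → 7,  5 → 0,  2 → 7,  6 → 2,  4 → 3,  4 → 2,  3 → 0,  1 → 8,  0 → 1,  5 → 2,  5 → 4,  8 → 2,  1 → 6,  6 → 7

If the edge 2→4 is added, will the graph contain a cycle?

Adding 2→4 creates a cycle iff 4 can already reach 2.
Path from 4: 4 → 2.
So 4 → … → 2 → 4 is a cycle.

Yes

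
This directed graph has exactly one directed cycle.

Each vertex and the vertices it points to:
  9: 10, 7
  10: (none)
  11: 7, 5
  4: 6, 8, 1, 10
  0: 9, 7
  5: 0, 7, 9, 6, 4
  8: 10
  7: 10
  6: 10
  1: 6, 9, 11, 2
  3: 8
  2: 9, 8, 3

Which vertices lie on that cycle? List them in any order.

DFS with gray/black marking from 1:
1 gray
  6 gray
    10 gray
    10 black
  6 black
  9 gray
    9→10: 10 black — skip
    7 gray
      7→10: 10 black — skip
    7 black
  9 black
  11 gray
    11→7: 7 black — skip
    5 gray
      0 gray
        0→9: 9 black — skip
        0→7: 7 black — skip
      0 black
      5→7: 7 black — skip
      5→9: 9 black — skip
      5→6: 6 black — skip
      4 gray
        4→6: 6 black — skip
        8 gray
          8→10: 10 black — skip
        8 black
        4→1: 1 is gray → back edge
Back edge closes the cycle 1 → 11 → 5 → 4 → 1; its vertices are {1, 4, 5, 11}.

1, 4, 5, 11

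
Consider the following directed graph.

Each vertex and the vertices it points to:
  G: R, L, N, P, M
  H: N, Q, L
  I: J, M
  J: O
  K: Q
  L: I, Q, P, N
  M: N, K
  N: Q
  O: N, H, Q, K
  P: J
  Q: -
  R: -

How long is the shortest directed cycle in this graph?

For each vertex v, BFS finds the shortest path from v back to v.
The shortest such closed walk is L → I → J → O → H → L, length 5.

5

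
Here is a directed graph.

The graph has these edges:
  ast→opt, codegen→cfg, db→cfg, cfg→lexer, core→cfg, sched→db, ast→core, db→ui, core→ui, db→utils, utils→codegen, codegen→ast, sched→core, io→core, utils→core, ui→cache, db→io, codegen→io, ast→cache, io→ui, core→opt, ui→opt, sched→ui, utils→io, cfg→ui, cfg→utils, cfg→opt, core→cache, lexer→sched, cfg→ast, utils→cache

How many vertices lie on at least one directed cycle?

9

A vertex is on a directed cycle iff it belongs to a strongly connected component of size ≥ 2 (or has a self-loop).
The vertices on cycles are {db, io, ast, cfg, core, lexer, sched, utils, codegen} — 9 in total.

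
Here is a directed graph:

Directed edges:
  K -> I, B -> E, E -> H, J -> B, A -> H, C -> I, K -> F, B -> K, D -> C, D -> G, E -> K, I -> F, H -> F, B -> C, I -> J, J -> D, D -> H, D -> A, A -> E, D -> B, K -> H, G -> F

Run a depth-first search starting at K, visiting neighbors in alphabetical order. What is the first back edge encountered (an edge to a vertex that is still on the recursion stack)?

C→I

DFS from K (visiting neighbors in alphabetical order); mark gray on enter, black on exit:
K gray
  F gray
  F black
  H gray
    H→F: F black — skip
  H black
  I gray
    I→F: F black — skip
    J gray
      B gray
        C gray
          C→I: I is gray → back edge
First back edge: C → I.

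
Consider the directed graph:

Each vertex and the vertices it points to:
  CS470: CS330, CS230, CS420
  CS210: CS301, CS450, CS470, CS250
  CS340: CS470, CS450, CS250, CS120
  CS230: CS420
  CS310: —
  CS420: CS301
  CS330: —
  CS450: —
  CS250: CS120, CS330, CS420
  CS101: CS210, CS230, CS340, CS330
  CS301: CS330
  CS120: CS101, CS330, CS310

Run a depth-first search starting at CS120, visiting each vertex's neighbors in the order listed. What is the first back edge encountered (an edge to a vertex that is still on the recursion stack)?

DFS from CS120 (visiting each vertex's neighbors in the order listed); mark gray on enter, black on exit:
CS120 gray
  CS101 gray
    CS210 gray
      CS301 gray
        CS330 gray
        CS330 black
      CS301 black
      CS450 gray
      CS450 black
      CS470 gray
        CS470→CS330: CS330 black — skip
        CS230 gray
          CS420 gray
            CS420→CS301: CS301 black — skip
          CS420 black
        CS230 black
        CS470→CS420: CS420 black — skip
      CS470 black
      CS250 gray
        CS250→CS120: CS120 is gray → back edge
First back edge: CS250 → CS120.

CS250→CS120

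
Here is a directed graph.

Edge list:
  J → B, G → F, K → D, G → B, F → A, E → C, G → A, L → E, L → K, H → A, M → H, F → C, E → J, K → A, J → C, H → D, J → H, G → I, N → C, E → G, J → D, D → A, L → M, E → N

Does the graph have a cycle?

DFS with white/gray/black marking, starting from M:
M gray
  H gray
    D gray
      A gray
      A black
    D black
    H→A: A black — skip
  H black
M black
B gray
B black
C gray
C black
E gray
  J gray
    J→H: H black — skip
    J→D: D black — skip
    J→C: C black — skip
    J→B: B black — skip
  J black
  N gray
    N→C: C black — skip
  N black
  E→C: C black — skip
  G gray
    I gray
    I black
    F gray
      F→C: C black — skip
      F→A: A black — skip
    F black
    G→B: B black — skip
    G→A: A black — skip
  G black
E black
K gray
  K→D: D black — skip
  K→A: A black — skip
K black
L gray
  L→M: M black — skip
  L→K: K black — skip
  L→E: E black — skip
L black
Every edge goes to a white or black vertex — no back edge, so the graph is acyclic.

No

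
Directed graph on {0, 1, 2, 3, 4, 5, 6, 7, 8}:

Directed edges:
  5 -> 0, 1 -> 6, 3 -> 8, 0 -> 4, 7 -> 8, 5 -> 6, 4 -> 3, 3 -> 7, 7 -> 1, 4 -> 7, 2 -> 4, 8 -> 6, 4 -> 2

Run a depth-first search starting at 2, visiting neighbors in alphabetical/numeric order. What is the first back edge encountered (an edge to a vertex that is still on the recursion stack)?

4→2

DFS from 2 (visiting neighbors in alphabetical/numeric order); mark gray on enter, black on exit:
2 gray
  4 gray
    4→2: 2 is gray → back edge
First back edge: 4 → 2.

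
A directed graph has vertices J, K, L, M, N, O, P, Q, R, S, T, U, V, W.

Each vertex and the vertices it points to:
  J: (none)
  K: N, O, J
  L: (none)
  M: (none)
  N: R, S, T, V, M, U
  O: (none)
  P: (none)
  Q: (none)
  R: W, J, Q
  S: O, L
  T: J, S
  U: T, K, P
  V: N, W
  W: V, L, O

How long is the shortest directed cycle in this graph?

2

For each vertex v, BFS finds the shortest path from v back to v.
The shortest such closed walk is N → V → N, length 2.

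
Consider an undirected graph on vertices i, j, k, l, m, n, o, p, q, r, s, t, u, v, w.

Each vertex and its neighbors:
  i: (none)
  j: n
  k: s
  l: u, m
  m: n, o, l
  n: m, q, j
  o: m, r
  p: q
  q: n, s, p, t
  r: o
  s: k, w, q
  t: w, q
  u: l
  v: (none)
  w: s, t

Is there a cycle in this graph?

Yes

DFS, tracking each vertex's parent; an edge to a visited non-parent vertex closes a cycle.
Start from k:
visit k (parent –)
  visit s (parent k)
    s–k: parent, skip
    visit w (parent s)
      w–s: parent, skip
      visit t (parent w)
        t–w: parent, skip
        visit q (parent t)
          visit n (parent q)
            visit m (parent n)
              m–n: parent, skip
              visit o (parent m)
                o–m: parent, skip
                visit r (parent o)
                  r–o: parent, skip
              visit l (parent m)
                visit u (parent l)
                  u–l: parent, skip
                l–m: parent, skip
            n–q: parent, skip
            visit j (parent n)
              j–n: parent, skip
          q–s: s visited and ≠ parent → cycle
Cycle: s – w – t – q – s.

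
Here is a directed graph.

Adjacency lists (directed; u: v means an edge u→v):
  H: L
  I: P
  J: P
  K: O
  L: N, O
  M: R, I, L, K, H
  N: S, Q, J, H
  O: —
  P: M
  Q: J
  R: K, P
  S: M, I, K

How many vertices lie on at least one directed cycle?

10

A vertex is on a directed cycle iff it belongs to a strongly connected component of size ≥ 2 (or has a self-loop).
The vertices on cycles are {H, I, J, L, M, N, P, Q, R, S} — 10 in total.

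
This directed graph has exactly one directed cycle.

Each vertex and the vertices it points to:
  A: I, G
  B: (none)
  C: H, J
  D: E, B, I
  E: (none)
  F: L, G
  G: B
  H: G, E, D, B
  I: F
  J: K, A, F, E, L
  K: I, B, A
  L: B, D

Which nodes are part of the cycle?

DFS with gray/black marking from F:
F gray
  L gray
    B gray
    B black
    D gray
      E gray
      E black
      D→B: B black — skip
      I gray
        I→F: F is gray → back edge
Back edge closes the cycle F → L → D → I → F; its vertices are {D, F, I, L}.

D, F, I, L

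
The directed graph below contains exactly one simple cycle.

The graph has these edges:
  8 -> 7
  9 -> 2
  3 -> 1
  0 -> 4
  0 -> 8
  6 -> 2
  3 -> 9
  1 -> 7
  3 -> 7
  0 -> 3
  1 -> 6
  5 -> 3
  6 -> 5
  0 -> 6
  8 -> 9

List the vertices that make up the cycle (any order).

DFS with gray/black marking from 6:
6 gray
  2 gray
  2 black
  5 gray
    3 gray
      7 gray
      7 black
      9 gray
        9→2: 2 black — skip
      9 black
      1 gray
        1→6: 6 is gray → back edge
Back edge closes the cycle 6 → 5 → 3 → 1 → 6; its vertices are {1, 3, 5, 6}.

1, 3, 5, 6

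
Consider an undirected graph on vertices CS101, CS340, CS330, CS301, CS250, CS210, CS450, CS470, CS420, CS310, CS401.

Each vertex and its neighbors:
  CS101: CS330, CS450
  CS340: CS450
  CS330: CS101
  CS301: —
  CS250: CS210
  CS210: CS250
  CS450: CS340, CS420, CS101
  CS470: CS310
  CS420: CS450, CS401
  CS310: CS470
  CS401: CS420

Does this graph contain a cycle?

No

DFS, tracking each vertex's parent; an edge to a visited non-parent vertex closes a cycle.
Start from CS210:
visit CS210 (parent –)
  visit CS250 (parent CS210)
    CS250–CS210: parent, skip
visit CS101 (parent –)
  visit CS330 (parent CS101)
    CS330–CS101: parent, skip
  visit CS450 (parent CS101)
    visit CS340 (parent CS450)
      CS340–CS450: parent, skip
    visit CS420 (parent CS450)
      CS420–CS450: parent, skip
      visit CS401 (parent CS420)
        CS401–CS420: parent, skip
    CS450–CS101: parent, skip
visit CS301 (parent –)
visit CS470 (parent –)
  visit CS310 (parent CS470)
    CS310–CS470: parent, skip
No non-parent visited neighbor found — the graph is a forest.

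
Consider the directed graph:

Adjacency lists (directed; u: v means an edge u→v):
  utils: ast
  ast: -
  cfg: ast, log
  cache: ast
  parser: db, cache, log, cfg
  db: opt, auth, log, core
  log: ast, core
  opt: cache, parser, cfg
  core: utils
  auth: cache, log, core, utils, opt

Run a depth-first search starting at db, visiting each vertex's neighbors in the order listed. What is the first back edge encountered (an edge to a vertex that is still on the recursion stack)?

parser->db

DFS from db (visiting each vertex's neighbors in the order listed); mark gray on enter, black on exit:
db gray
  opt gray
    cache gray
      ast gray
      ast black
    cache black
    parser gray
      parser→db: db is gray → back edge
First back edge: parser → db.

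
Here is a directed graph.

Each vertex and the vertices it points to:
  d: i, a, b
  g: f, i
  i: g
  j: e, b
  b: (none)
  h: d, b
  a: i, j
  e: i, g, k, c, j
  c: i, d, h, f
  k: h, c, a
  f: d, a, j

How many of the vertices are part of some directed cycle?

10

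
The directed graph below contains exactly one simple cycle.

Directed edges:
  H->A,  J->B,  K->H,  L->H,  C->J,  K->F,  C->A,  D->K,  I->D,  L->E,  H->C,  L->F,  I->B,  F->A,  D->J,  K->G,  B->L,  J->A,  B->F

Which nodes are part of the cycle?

B, C, H, J, L

DFS with gray/black marking from B:
B gray
  L gray
    H gray
      A gray
      A black
      C gray
        C→A: A black — skip
        J gray
          J→A: A black — skip
          J→B: B is gray → back edge
Back edge closes the cycle B → L → H → C → J → B; its vertices are {B, C, H, J, L}.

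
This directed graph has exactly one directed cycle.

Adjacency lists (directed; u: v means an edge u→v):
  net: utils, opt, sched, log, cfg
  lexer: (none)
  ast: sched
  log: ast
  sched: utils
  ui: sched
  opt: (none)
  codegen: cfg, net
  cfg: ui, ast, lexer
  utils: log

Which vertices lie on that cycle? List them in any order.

DFS with gray/black marking from utils:
utils gray
  log gray
    ast gray
      sched gray
        sched→utils: utils is gray → back edge
Back edge closes the cycle utils → log → ast → sched → utils; its vertices are {ast, log, sched, utils}.

ast, log, sched, utils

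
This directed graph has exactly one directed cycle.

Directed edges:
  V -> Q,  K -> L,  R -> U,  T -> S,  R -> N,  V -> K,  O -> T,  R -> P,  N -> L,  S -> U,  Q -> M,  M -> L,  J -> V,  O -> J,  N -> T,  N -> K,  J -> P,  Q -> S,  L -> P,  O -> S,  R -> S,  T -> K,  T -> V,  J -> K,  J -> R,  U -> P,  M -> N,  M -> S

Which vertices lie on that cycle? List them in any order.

DFS with gray/black marking from V:
V gray
  K gray
    L gray
      P gray
      P black
    L black
  K black
  Q gray
    M gray
      N gray
        N→L: L black — skip
        T gray
          S gray
            U gray
              U→P: P black — skip
            U black
          S black
          T→V: V is gray → back edge
Back edge closes the cycle V → Q → M → N → T → V; its vertices are {M, N, Q, T, V}.

M, N, Q, T, V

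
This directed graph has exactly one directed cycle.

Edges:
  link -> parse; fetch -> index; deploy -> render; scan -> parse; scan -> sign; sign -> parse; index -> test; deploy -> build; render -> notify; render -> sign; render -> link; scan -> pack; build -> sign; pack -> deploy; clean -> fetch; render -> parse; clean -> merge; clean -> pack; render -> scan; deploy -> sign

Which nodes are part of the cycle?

DFS with gray/black marking from pack:
pack gray
  deploy gray
    build gray
      sign gray
        parse gray
        parse black
      sign black
    build black
    deploy→sign: sign black — skip
    render gray
      scan gray
        scan→sign: sign black — skip
        scan→parse: parse black — skip
        scan→pack: pack is gray → back edge
Back edge closes the cycle pack → deploy → render → scan → pack; its vertices are {pack, scan, deploy, render}.

pack, scan, deploy, render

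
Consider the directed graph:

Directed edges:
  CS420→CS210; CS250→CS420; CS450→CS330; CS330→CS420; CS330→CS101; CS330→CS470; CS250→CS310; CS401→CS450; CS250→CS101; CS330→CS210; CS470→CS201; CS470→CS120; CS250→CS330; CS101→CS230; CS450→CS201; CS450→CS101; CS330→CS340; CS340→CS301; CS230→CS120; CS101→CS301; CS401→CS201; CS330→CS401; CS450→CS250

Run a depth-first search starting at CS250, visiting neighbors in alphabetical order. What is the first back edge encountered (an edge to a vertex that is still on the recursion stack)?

CS450→CS250

DFS from CS250 (visiting neighbors in alphabetical order); mark gray on enter, black on exit:
CS250 gray
  CS101 gray
    CS230 gray
      CS120 gray
      CS120 black
    CS230 black
    CS301 gray
    CS301 black
  CS101 black
  CS310 gray
  CS310 black
  CS330 gray
    CS330→CS101: CS101 black — skip
    CS210 gray
    CS210 black
    CS340 gray
      CS340→CS301: CS301 black — skip
    CS340 black
    CS401 gray
      CS201 gray
      CS201 black
      CS450 gray
        CS450→CS101: CS101 black — skip
        CS450→CS201: CS201 black — skip
        CS450→CS250: CS250 is gray → back edge
First back edge: CS450 → CS250.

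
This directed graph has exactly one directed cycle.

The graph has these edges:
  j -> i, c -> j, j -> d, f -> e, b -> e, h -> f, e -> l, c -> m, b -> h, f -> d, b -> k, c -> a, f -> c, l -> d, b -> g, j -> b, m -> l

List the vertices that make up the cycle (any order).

b, c, f, h, j

DFS with gray/black marking from c:
c gray
  a gray
  a black
  j gray
    b gray
      g gray
      g black
      e gray
        l gray
          d gray
          d black
        l black
      e black
      h gray
        f gray
          f→e: e black — skip
          f→c: c is gray → back edge
Back edge closes the cycle c → j → b → h → f → c; its vertices are {b, c, f, h, j}.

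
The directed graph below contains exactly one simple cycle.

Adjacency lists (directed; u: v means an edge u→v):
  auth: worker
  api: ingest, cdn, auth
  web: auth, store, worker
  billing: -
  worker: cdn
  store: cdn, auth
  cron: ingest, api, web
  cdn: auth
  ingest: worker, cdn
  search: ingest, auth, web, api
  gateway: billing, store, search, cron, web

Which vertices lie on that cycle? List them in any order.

DFS with gray/black marking from auth:
auth gray
  worker gray
    cdn gray
      cdn→auth: auth is gray → back edge
Back edge closes the cycle auth → worker → cdn → auth; its vertices are {cdn, auth, worker}.

cdn, auth, worker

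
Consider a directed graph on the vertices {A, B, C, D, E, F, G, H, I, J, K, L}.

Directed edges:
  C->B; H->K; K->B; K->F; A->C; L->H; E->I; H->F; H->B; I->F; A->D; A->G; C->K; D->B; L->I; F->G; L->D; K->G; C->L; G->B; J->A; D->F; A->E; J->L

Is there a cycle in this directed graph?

No

DFS with white/gray/black marking, starting from K:
K gray
  B gray
  B black
  G gray
    G→B: B black — skip
  G black
  F gray
    F→G: G black — skip
  F black
K black
A gray
  A→G: G black — skip
  C gray
    C→B: B black — skip
    C→K: K black — skip
    L gray
      D gray
        D→F: F black — skip
        D→B: B black — skip
      D black
      I gray
        I→F: F black — skip
      I black
      H gray
        H→F: F black — skip
        H→B: B black — skip
        H→K: K black — skip
      H black
    L black
  C black
  A→D: D black — skip
  E gray
    E→I: I black — skip
  E black
A black
J gray
  J→A: A black — skip
  J→L: L black — skip
J black
Every edge goes to a white or black vertex — no back edge, so the graph is acyclic.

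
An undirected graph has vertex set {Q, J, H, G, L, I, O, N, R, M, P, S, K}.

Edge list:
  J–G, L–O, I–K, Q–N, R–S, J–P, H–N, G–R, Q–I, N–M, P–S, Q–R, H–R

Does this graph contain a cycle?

DFS, tracking each vertex's parent; an edge to a visited non-parent vertex closes a cycle.
Start from Q:
visit Q (parent –)
  visit I (parent Q)
    visit K (parent I)
      K–I: parent, skip
    I–Q: parent, skip
  visit N (parent Q)
    visit H (parent N)
      visit R (parent H)
        R–H: parent, skip
        visit G (parent R)
          visit J (parent G)
            J–G: parent, skip
            visit P (parent J)
              P–J: parent, skip
              visit S (parent P)
                S–P: parent, skip
                S–R: R visited and ≠ parent → cycle
Cycle: R – G – J – P – S – R.

Yes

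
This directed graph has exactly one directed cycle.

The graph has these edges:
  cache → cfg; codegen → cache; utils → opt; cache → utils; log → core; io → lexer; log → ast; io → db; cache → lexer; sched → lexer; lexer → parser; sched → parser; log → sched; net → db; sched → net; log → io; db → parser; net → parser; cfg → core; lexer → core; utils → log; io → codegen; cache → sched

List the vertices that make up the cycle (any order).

io, log, cache, utils, codegen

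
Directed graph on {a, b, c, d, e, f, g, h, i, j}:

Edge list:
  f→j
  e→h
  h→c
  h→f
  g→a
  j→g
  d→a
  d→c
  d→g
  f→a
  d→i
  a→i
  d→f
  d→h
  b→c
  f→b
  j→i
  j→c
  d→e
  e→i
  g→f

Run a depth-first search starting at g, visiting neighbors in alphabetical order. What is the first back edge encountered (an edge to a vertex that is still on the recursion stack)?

DFS from g (visiting neighbors in alphabetical order); mark gray on enter, black on exit:
g gray
  a gray
    i gray
    i black
  a black
  f gray
    f→a: a black — skip
    b gray
      c gray
      c black
    b black
    j gray
      j→c: c black — skip
      j→g: g is gray → back edge
First back edge: j → g.

j->g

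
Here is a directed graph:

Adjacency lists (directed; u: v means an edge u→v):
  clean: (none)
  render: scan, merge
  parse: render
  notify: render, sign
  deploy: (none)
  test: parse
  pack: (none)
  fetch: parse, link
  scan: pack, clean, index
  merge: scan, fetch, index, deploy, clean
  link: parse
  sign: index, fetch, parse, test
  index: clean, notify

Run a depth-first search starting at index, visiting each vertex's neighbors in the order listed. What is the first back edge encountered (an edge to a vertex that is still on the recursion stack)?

scan→index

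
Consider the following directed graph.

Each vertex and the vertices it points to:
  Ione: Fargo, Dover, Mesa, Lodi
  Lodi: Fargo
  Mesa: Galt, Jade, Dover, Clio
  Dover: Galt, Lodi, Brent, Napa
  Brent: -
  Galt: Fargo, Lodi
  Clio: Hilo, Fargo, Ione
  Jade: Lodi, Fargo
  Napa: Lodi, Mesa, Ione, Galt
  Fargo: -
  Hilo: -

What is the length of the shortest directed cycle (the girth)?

3

For each vertex v, BFS finds the shortest path from v back to v.
The shortest such closed walk is Mesa → Clio → Ione → Mesa, length 3.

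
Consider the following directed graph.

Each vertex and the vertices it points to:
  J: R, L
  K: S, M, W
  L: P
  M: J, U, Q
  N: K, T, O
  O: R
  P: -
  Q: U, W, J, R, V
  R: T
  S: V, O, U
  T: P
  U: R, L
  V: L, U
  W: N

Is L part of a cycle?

L lies on a cycle iff there is a path from L back to itself.
Exploring from L, it never reaches itself; equivalently, its strongly connected component is a singleton.

No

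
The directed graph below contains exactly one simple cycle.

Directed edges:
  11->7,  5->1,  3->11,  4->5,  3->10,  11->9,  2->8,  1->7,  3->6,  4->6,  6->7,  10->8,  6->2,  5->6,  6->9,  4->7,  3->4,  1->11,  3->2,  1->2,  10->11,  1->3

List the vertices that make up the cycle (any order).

DFS with gray/black marking from 4:
4 gray
  5 gray
    6 gray
      2 gray
        8 gray
        8 black
      2 black
      7 gray
      7 black
      9 gray
      9 black
    6 black
    1 gray
      1→2: 2 black — skip
      1→7: 7 black — skip
      3 gray
        10 gray
          11 gray
            11→7: 7 black — skip
            11→9: 9 black — skip
          11 black
          10→8: 8 black — skip
        10 black
        3→6: 6 black — skip
        3→2: 2 black — skip
        3→4: 4 is gray → back edge
Back edge closes the cycle 4 → 5 → 1 → 3 → 4; its vertices are {1, 3, 4, 5}.

1, 3, 4, 5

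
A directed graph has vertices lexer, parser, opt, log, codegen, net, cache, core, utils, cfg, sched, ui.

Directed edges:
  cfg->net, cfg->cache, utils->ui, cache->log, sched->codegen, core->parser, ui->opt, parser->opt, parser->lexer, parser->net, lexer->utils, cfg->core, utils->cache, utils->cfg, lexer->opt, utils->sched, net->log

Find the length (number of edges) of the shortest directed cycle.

For each vertex v, BFS finds the shortest path from v back to v.
The shortest such closed walk is lexer → utils → cfg → core → parser → lexer, length 5.

5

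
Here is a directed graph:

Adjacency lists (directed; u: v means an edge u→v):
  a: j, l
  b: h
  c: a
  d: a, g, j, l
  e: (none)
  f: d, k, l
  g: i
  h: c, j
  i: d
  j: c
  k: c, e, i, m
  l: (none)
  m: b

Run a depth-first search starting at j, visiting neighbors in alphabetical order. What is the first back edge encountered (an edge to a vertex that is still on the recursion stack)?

a->j

DFS from j (visiting neighbors in alphabetical order); mark gray on enter, black on exit:
j gray
  c gray
    a gray
      a→j: j is gray → back edge
First back edge: a → j.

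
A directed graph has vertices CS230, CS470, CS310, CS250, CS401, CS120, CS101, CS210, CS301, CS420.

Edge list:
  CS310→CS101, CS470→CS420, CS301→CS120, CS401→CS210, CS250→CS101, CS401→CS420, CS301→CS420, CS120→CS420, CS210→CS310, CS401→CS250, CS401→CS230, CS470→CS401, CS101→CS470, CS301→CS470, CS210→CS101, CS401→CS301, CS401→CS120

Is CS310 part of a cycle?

CS310 is on a cycle iff CS310 can reach itself via ≥1 edge.
CS310 → CS101 → CS470 → CS401 → CS210 → CS310 — yes.

Yes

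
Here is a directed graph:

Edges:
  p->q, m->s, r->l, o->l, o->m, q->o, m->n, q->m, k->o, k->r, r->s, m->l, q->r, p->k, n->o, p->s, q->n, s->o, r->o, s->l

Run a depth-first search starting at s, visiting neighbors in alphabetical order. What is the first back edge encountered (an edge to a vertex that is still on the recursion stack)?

n→o

DFS from s (visiting neighbors in alphabetical order); mark gray on enter, black on exit:
s gray
  l gray
  l black
  o gray
    o→l: l black — skip
    m gray
      m→l: l black — skip
      n gray
        n→o: o is gray → back edge
First back edge: n → o.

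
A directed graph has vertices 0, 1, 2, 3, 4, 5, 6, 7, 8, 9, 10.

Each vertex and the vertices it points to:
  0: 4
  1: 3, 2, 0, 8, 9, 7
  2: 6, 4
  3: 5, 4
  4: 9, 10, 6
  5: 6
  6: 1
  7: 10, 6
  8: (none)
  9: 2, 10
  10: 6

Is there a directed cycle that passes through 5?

5 is on a cycle iff 5 can reach itself via ≥1 edge.
5 → 6 → 1 → 3 → 5 — yes.

Yes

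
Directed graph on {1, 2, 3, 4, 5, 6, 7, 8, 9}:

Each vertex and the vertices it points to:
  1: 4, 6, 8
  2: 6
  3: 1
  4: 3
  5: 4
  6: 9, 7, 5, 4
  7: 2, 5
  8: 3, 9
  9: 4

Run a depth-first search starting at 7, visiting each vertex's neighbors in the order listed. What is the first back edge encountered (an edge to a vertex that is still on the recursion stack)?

1->4

DFS from 7 (visiting each vertex's neighbors in the order listed); mark gray on enter, black on exit:
7 gray
  2 gray
    6 gray
      9 gray
        4 gray
          3 gray
            1 gray
              1→4: 4 is gray → back edge
First back edge: 1 → 4.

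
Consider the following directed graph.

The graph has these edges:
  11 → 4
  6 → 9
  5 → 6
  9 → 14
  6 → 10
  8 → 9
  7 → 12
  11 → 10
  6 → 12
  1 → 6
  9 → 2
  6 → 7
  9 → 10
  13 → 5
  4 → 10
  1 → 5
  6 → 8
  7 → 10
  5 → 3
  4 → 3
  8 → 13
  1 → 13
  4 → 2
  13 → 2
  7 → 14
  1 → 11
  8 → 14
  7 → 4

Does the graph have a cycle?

DFS with white/gray/black marking, starting from 14:
14 gray
14 black
1 gray
  6 gray
    7 gray
      4 gray
        10 gray
        10 black
        2 gray
        2 black
        3 gray
        3 black
      4 black
      7→14: 14 black — skip
      7→10: 10 black — skip
      12 gray
      12 black
    7 black
    9 gray
      9→10: 10 black — skip
      9→2: 2 black — skip
      9→14: 14 black — skip
    9 black
    6→12: 12 black — skip
    6→10: 10 black — skip
    8 gray
      8→9: 9 black — skip
      8→14: 14 black — skip
      13 gray
        5 gray
          5→6: 6 is gray → back edge
Back edge found, so a cycle exists: 6 → 8 → 13 → 5 → 6.

Yes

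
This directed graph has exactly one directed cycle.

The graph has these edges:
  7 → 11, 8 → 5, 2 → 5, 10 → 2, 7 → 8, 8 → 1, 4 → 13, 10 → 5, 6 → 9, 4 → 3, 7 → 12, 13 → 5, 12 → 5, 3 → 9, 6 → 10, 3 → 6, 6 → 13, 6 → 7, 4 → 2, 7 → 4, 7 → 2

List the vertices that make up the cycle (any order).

DFS with gray/black marking from 7:
7 gray
  11 gray
  11 black
  8 gray
    1 gray
    1 black
    5 gray
    5 black
  8 black
  4 gray
    3 gray
      9 gray
      9 black
      6 gray
        6→7: 7 is gray → back edge
Back edge closes the cycle 7 → 4 → 3 → 6 → 7; its vertices are {3, 4, 6, 7}.

3, 4, 6, 7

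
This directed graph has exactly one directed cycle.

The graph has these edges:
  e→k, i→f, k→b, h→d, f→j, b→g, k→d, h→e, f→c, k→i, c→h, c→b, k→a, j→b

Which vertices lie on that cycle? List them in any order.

c, e, f, h, i, k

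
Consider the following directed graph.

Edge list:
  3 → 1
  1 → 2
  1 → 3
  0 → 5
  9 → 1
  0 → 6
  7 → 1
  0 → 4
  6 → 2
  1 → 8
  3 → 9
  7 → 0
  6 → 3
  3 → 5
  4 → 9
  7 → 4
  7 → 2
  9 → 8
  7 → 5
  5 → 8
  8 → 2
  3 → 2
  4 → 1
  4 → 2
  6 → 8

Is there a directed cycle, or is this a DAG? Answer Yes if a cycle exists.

DFS with white/gray/black marking, starting from 4:
4 gray
  9 gray
    1 gray
      2 gray
      2 black
      3 gray
        3→1: 1 is gray → back edge
Back edge found, so a cycle exists: 1 → 3 → 1.

Yes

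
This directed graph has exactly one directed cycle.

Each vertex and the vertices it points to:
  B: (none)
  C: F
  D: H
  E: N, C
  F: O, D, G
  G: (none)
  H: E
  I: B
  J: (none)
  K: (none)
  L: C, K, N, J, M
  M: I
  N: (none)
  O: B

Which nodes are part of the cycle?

C, D, E, F, H

DFS with gray/black marking from C:
C gray
  F gray
    O gray
      B gray
      B black
    O black
    D gray
      H gray
        E gray
          N gray
          N black
          E→C: C is gray → back edge
Back edge closes the cycle C → F → D → H → E → C; its vertices are {C, D, E, F, H}.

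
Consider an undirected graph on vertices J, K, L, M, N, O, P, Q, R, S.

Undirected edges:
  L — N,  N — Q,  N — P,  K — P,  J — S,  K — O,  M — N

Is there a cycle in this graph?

DFS, tracking each vertex's parent; an edge to a visited non-parent vertex closes a cycle.
Start from K:
visit K (parent –)
  visit P (parent K)
    visit N (parent P)
      visit L (parent N)
        L–N: parent, skip
      visit Q (parent N)
        Q–N: parent, skip
      visit M (parent N)
        M–N: parent, skip
      N–P: parent, skip
    P–K: parent, skip
  visit O (parent K)
    O–K: parent, skip
visit J (parent –)
  visit S (parent J)
    S–J: parent, skip
visit R (parent –)
No non-parent visited neighbor found — the graph is a forest.

No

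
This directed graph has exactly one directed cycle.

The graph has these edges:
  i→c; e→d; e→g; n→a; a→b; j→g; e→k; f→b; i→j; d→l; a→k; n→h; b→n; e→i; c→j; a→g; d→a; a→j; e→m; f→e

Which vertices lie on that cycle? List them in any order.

a, b, n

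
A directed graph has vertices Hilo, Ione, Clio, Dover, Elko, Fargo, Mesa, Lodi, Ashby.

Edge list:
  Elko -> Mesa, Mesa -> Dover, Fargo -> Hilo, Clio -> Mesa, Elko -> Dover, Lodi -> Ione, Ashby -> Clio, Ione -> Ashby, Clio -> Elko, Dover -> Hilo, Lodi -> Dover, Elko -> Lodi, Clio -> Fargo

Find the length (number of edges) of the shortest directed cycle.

5

For each vertex v, BFS finds the shortest path from v back to v.
The shortest such closed walk is Ashby → Clio → Elko → Lodi → Ione → Ashby, length 5.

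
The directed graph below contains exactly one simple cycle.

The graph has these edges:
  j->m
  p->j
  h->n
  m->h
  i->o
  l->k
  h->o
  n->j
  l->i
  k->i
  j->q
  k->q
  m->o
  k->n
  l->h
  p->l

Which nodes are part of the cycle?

h, j, m, n

DFS with gray/black marking from j:
j gray
  m gray
    h gray
      n gray
        n→j: j is gray → back edge
Back edge closes the cycle j → m → h → n → j; its vertices are {h, j, m, n}.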